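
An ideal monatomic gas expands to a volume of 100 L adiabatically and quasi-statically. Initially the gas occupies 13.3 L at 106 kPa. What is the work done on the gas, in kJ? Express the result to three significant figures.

γ = 5/3 for a monatomic ideal gas.
P₂ = P₁(V₁/V₂)^γ = 106×(13.3/100)^(5/3) = 3.673 kPa.
For a reversible adiabat, W_by_gas = (P₁V₁ − P₂V₂)/(γ−1).
W_by = (106000×0.0133 − 3673×0.1) / (2/3) = 1564 J.
W_on_gas = −W_by = -1564 J.

W ≈ -1.56 kJ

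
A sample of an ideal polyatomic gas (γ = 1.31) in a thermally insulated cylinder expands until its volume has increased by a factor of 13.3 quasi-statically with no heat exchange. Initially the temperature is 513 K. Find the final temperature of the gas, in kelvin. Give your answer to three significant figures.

Adiabatic: T₁V₁^(γ−1) = T₂V₂^(γ−1) ⇒ T₂ = T₁ (V₁/V₂)^(γ−1).
T₂ = 513 × (1/13.3)^(0.31) = 230 K.

T₂ ≈ 230 K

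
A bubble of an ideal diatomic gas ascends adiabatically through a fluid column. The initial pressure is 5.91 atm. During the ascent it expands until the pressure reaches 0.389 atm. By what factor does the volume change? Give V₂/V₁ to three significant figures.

From PV^γ = const, V₂/V₁ = (P₁/P₂)^(1/γ).
For a diatomic ideal gas γ = 7/5.
V₂/V₁ = (5.91/0.389)^(5/7) = 6.983.

V₂/V₁ ≈ 6.98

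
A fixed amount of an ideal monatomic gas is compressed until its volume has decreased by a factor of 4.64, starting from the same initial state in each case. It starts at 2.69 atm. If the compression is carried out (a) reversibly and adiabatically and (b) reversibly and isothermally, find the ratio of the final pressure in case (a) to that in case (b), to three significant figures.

P_adiabatic / P_isothermal ≈ 2.78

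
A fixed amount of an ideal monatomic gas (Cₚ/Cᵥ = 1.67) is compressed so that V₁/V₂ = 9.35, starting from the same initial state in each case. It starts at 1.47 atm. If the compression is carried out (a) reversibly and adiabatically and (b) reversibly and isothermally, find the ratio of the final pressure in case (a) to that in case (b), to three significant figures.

P_adiabatic / P_isothermal ≈ 4.47

Isothermal: P_b = P₁(V₁/V₂) = 1.47×9.35.
Adiabatic: P_a = P₁(V₁/V₂)^γ = 1.47×9.35^(1.67).
P_a/P_b = (V₁/V₂)^(γ−1) = 9.35^(0.67) = 4.471.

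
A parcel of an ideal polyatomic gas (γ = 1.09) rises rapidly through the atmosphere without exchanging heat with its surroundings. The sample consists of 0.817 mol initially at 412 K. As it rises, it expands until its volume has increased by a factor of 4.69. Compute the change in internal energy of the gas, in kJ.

ΔU ≈ -4.04 kJ

For a reversible adiabat TV^(γ−1) is constant, so T₂ = T₁ (V₁/V₂)^(γ−1).
T₂ = 412 × (1/4.69)^(0.09) = 358.5 K.
Q = 0, so ΔU = W_on_gas = nCᵥΔT with Cᵥ = R/(γ−1) = 92.38 J/(mol·K).
ΔU = 0.817 × 92.38 × (358.5 − 412) = -4038 J.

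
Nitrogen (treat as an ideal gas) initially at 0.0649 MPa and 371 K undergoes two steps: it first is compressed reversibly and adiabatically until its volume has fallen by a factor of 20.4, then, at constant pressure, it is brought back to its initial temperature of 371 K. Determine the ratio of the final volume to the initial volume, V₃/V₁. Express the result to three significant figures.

For a diatomic ideal gas γ = 7/5.
Adiabatic step: V₂/V₁ = 0.04902; T₂ = T₁·20.4^(2/5) = 1239 K.
Isobaric step: V₃/V₂ = T₃/T₂ = 371/1239.
V₃/V₁ = (V₂/V₁)(V₃/V₂) = 0.04902 × (371/1239) = 0.01467.

V₃/V₁ ≈ 0.0147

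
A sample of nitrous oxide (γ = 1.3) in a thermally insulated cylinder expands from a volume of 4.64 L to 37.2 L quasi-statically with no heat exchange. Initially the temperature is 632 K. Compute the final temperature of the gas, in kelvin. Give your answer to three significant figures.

T₂ ≈ 338 K

For a reversible adiabat TV^(γ−1) is constant, so T₂ = T₁ (V₁/V₂)^(γ−1).
T₂ = 632 × (4.64/37.2)^(0.3) = 338.5 K.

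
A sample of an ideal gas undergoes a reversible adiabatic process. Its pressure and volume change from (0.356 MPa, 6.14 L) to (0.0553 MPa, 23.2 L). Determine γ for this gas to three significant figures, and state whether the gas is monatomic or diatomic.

PV^γ = const ⇒ γ = ln(P₂/P₁) / ln(V₁/V₂).
γ = ln(0.0553/0.356) / ln(6.14/23.2) = 1.401.
γ ≈ 1.40 is close to 7/5, so the gas is diatomic.

γ ≈ 1.40; diatomic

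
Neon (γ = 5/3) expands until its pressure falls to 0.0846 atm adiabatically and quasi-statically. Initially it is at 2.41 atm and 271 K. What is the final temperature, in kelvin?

T₂ ≈ 71.0 K

Adiabatic: T₂/T₁ = (P₂/P₁)^((γ−1)/γ).
T₂ = 271 × (0.0846/2.41)^(2/5) = 70.98 K.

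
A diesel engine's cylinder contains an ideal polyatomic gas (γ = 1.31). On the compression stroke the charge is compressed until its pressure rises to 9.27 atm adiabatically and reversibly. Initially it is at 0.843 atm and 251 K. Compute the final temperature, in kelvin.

T₂ ≈ 443 K

Adiabatic: T₂/T₁ = (P₂/P₁)^((γ−1)/γ).
T₂ = 251 × (9.27/0.843)^(0.237) = 442.7 K.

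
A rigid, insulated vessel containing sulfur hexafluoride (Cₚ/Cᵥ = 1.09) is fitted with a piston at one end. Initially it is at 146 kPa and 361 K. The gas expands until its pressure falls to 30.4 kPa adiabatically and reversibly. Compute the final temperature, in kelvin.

T₂ ≈ 317 K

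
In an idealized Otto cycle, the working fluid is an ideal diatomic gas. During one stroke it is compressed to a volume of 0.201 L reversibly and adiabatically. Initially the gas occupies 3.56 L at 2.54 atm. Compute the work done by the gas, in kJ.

W ≈ -4.94 kJ

γ = 7/5 for a diatomic ideal gas.
P₂ = P₁(V₁/V₂)^γ = 2.54×(3.56/0.201)^(7/5) = 142 atm.
For a reversible adiabat, W_by_gas = (P₁V₁ − P₂V₂)/(γ−1).
W_by = (257400×0.00356 − 1.439×10^7×0.000201) / (2/5) = -4941 J.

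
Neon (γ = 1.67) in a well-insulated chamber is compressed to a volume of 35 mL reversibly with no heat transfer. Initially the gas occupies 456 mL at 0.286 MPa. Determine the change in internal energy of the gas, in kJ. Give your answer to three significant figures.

ΔU ≈ 0.892 kJ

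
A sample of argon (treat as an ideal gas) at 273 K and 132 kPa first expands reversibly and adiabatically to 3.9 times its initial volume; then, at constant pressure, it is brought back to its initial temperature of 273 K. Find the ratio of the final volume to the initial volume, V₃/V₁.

V₃/V₁ ≈ 9.66

For a monatomic ideal gas γ = 5/3.
Adiabatic step: V₂/V₁ = 3.9; T₂ = T₁·(1/3.9)^(2/3) = 110.2 K.
Isobaric step: V₃/V₂ = T₃/T₂ = 273/110.2.
V₃/V₁ = (V₂/V₁)(V₃/V₂) = 3.9 × (273/110.2) = 9.663.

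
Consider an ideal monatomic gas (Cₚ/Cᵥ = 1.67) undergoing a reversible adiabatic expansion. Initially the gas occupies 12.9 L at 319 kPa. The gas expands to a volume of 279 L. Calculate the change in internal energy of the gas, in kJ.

ΔU ≈ -5.36 kJ

P₂ = P₁(V₁/V₂)^γ = 319×(12.9/279)^(1.67) = 1.881 kPa.
For a reversible adiabat, W_by_gas = (P₁V₁ − P₂V₂)/(γ−1).
W_by = (319000×0.0129 − 1881×0.279) / (0.67) = 5359 J.
Q = 0 ⇒ ΔU = −W_by = -5359 J.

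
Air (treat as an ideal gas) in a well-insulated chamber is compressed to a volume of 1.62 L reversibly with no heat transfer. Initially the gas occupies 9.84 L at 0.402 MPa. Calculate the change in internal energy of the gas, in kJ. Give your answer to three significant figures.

ΔU ≈ 10.5 kJ

γ = 7/5 for a diatomic ideal gas.
P₂ = P₁(V₁/V₂)^γ = 0.402×(9.84/1.62)^(7/5) = 5.025 MPa.
For a reversible adiabat, W_by_gas = (P₁V₁ − P₂V₂)/(γ−1).
W_by = (402000×0.00984 − 5.025×10^6×0.00162) / (2/5) = -10460 J.
Q = 0 ⇒ ΔU = −W_by = 10460 J.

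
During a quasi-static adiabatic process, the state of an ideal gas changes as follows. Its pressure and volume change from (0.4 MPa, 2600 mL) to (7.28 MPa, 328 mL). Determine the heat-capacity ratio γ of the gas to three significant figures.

γ ≈ 1.40

PV^γ = const ⇒ γ = ln(P₂/P₁) / ln(V₁/V₂).
γ = ln(7.28/0.4) / ln(2600/328) = 1.401.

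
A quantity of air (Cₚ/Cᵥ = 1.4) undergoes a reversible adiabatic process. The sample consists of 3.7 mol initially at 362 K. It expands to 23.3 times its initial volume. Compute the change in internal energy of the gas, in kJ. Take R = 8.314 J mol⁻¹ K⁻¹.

For a reversible adiabat TV^(γ−1) is constant, so T₂ = T₁ (V₁/V₂)^(γ−1).
T₂ = 362 × (1/23.3)^(0.4) = 102.7 K.
Q = 0, so ΔU = W_on_gas = nCᵥΔT with Cᵥ = R/(γ−1) = 20.79 J/(mol·K).
ΔU = 3.7 × 20.79 × (102.7 − 362) = -19940 J.

ΔU ≈ -19.9 kJ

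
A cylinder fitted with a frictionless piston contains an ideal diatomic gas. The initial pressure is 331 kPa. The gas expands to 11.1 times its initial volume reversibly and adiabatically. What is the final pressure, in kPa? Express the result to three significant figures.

Since PV^γ is constant along a reversible adiabat, P₂ = P₁ (V₁/V₂)^γ.
For a diatomic ideal gas γ = 7/5.
P₂ = 331 × (1/11.1)^(7/5) = 11.39 kPa.

P₂ ≈ 11.4 kPa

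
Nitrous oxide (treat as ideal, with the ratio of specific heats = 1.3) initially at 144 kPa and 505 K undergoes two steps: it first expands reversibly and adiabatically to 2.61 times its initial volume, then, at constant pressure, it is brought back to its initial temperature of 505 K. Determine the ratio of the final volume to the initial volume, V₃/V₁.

V₃/V₁ ≈ 3.48

Adiabatic step: V₂/V₁ = 2.61; T₂ = T₁·(1/2.61)^(0.3) = 378.7 K.
Isobaric step: V₃/V₂ = T₃/T₂ = 505/378.7.
V₃/V₁ = (V₂/V₁)(V₃/V₂) = 2.61 × (505/378.7) = 3.48.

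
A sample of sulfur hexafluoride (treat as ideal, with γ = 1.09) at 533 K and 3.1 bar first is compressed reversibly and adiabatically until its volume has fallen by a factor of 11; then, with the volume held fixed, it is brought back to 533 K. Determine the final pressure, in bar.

P₃ ≈ 34.1 bar

Adiabatic step (PV^γ = const): P₂ = 3.1×11^(1.09) = 42.31 bar; T₂ = 533×11^(0.09) = 661.4 K.
Isochoric: P₃ = P₂(T₃/T₂) = 42.31 × (533/661.4) = 34.1 bar.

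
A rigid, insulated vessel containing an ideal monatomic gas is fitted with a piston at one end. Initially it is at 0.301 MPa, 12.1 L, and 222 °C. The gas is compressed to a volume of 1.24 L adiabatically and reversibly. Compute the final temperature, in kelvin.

T₂ ≈ 2260 K

For a reversible adiabat TV^(γ−1) is constant, so T₂ = T₁ (V₁/V₂)^(γ−1).
γ = 5/3 for a monatomic ideal gas.
T₁ = 222 °C = 495.1 K.
T₂ = 495.1 × (12.1/1.24)^(2/3) = 2261 K.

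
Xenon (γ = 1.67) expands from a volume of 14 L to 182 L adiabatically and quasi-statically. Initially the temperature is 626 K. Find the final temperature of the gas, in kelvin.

For a reversible adiabat TV^(γ−1) is constant, so T₂ = T₁ (V₁/V₂)^(γ−1).
T₂ = 626 × (14/182)^(0.67) = 112.3 K.

T₂ ≈ 112 K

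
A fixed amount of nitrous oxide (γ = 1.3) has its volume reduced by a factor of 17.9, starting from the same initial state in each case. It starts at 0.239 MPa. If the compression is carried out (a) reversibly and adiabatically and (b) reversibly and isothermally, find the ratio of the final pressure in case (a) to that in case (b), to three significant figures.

P_adiabatic / P_isothermal ≈ 2.38

Isothermal: P_b = P₁(V₁/V₂) = 0.239×17.9.
Adiabatic: P_a = P₁(V₁/V₂)^γ = 0.239×17.9^(1.3).
P_a/P_b = (V₁/V₂)^(γ−1) = 17.9^(0.3) = 2.376.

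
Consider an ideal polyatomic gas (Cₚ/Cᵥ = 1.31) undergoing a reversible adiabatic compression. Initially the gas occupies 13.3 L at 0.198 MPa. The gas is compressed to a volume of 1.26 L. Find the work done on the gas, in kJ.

P₂ = P₁(V₁/V₂)^γ = 0.198×(13.3/1.26)^(1.31) = 4.339 MPa.
For a reversible adiabat, W_by_gas = (P₁V₁ − P₂V₂)/(γ−1).
W_by = (198000×0.0133 − 4.339×10^6×0.00126) / (0.31) = -9143 J.
W_on_gas = −W_by = 9143 J.

W ≈ 9.14 kJ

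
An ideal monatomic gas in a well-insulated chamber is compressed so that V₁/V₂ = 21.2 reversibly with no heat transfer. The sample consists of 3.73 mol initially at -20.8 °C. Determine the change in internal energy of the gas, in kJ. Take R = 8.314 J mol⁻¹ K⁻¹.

Adiabatic: T₁V₁^(γ−1) = T₂V₂^(γ−1) ⇒ T₂ = T₁ (V₁/V₂)^(γ−1).
γ = 5/3 for a monatomic ideal gas, so γ−1 = 2/3.
T₁ = -20.8 °C = 252.3 K.
T₂ = 252.3 × 21.2^(2/3) = 1933 K.
Q = 0, so ΔU = W_on_gas = nCᵥΔT with Cᵥ = R/(γ−1) = 12.47 J/(mol·K).
ΔU = 3.73 × 12.47 × (1933 − 252.3) = 78180 J.

ΔU ≈ 78.2 kJ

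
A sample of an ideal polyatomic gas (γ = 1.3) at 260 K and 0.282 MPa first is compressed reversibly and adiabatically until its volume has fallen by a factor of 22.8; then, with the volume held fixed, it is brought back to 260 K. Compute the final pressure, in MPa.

P₃ ≈ 6.43 MPa

Adiabatic step (PV^γ = const): P₂ = 0.282×22.8^(1.3) = 16.43 MPa; T₂ = 260×22.8^(0.3) = 664.3 K.
Isochoric: P₃ = P₂(T₃/T₂) = 16.43 × (260/664.3) = 6.43 MPa.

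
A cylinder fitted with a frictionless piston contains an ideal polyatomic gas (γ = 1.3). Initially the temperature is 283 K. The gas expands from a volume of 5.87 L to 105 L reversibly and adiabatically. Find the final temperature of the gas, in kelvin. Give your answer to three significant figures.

For a reversible adiabat TV^(γ−1) is constant, so T₂ = T₁ (V₁/V₂)^(γ−1).
T₂ = 283 × (5.87/105)^(0.3) = 119.1 K.

T₂ ≈ 119 K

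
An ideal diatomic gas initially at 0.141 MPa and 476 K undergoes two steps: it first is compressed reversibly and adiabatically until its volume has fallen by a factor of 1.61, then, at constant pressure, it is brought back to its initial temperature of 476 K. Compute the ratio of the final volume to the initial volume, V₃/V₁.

For a diatomic ideal gas γ = 7/5.
Adiabatic step: V₂/V₁ = 0.6211; T₂ = T₁·1.61^(2/5) = 575.9 K.
Isobaric step: V₃/V₂ = T₃/T₂ = 476/575.9.
V₃/V₁ = (V₂/V₁)(V₃/V₂) = 0.6211 × (476/575.9) = 0.5134.

V₃/V₁ ≈ 0.513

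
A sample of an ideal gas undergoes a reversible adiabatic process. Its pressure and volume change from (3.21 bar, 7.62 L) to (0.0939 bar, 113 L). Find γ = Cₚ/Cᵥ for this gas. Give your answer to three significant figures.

γ ≈ 1.31

PV^γ = const ⇒ γ = ln(P₂/P₁) / ln(V₁/V₂).
γ = ln(0.0939/3.21) / ln(7.62/113) = 1.31.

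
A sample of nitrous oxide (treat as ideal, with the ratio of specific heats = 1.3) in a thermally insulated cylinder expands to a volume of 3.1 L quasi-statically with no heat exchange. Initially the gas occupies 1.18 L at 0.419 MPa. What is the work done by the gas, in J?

W ≈ 415 J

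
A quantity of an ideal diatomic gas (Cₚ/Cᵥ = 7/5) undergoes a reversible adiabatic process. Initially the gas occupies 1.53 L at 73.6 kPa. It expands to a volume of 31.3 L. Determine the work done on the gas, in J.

W ≈ -197 J

P₂ = P₁(V₁/V₂)^γ = 73.6×(1.53/31.3)^(7/5) = 1.076 kPa.
For a reversible adiabat, W_by_gas = (P₁V₁ − P₂V₂)/(γ−1).
W_by = (73600×0.00153 − 1076×0.0313) / (2/5) = 197.3 J.
W_on_gas = −W_by = -197.3 J.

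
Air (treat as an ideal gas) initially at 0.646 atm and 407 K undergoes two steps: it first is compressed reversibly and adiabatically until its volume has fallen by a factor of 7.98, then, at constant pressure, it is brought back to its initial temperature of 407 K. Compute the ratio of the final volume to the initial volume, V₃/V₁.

For a diatomic ideal gas γ = 7/5.
Adiabatic step: V₂/V₁ = 0.1253; T₂ = T₁·7.98^(2/5) = 934.1 K.
Isobaric step: V₃/V₂ = T₃/T₂ = 407/934.1.
V₃/V₁ = (V₂/V₁)(V₃/V₂) = 0.1253 × (407/934.1) = 0.0546.

V₃/V₁ ≈ 0.0546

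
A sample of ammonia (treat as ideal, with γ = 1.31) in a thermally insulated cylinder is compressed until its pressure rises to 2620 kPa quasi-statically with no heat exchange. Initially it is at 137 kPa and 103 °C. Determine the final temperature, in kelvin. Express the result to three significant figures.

T₂ ≈ 756 K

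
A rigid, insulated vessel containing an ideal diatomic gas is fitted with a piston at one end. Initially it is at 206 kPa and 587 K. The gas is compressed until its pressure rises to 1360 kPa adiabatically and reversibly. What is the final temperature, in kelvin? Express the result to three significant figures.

Adiabatic: T₂/T₁ = (P₂/P₁)^((γ−1)/γ).
For a diatomic ideal gas γ = 7/5, so (γ−1)/γ = 2/7.
T₂ = 587 × (1360/206)^(2/7) = 1007 K.

T₂ ≈ 1010 K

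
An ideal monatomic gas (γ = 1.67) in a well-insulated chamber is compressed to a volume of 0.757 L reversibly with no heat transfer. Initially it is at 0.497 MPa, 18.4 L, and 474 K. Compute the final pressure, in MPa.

P₂ ≈ 102 MPa

Adiabatic: P₁V₁^γ = P₂V₂^γ ⇒ P₂ = P₁ (V₁/V₂)^γ.
P₂ = 0.497 × (18.4/0.757)^(1.67) = 102.5 MPa.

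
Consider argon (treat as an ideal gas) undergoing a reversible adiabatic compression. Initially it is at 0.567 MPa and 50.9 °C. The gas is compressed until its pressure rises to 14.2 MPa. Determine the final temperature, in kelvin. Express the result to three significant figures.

T₂ ≈ 1180 K

Adiabatic: T₂/T₁ = (P₂/P₁)^((γ−1)/γ).
For a monatomic ideal gas γ = 5/3, so (γ−1)/γ = 2/5.
T₁ = 50.9 °C = 324 K.
T₂ = 324 × (14.2/0.567)^(2/5) = 1175 K.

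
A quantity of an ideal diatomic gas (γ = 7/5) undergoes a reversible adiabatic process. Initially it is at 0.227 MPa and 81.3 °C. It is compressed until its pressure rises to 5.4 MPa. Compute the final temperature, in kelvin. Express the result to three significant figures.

T₂ ≈ 877 K

Adiabatic: T₂/T₁ = (P₂/P₁)^((γ−1)/γ).
T₁ = 81.3 °C = 354.4 K.
T₂ = 354.4 × (5.4/0.227)^(2/7) = 876.6 K.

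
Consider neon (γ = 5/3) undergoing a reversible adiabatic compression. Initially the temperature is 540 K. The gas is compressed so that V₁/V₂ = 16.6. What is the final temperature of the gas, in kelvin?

For a reversible adiabat TV^(γ−1) is constant, so T₂ = T₁ (V₁/V₂)^(γ−1).
T₂ = 540 × 16.6^(2/3) = 3514 K.

T₂ ≈ 3510 K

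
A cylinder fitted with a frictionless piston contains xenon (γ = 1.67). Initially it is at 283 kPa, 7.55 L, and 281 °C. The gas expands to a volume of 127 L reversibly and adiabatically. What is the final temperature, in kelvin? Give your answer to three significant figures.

For a reversible adiabat TV^(γ−1) is constant, so T₂ = T₁ (V₁/V₂)^(γ−1).
T₁ = 281 °C = 554.1 K.
T₂ = 554.1 × (7.55/127)^(0.67) = 83.62 K.

T₂ ≈ 83.6 K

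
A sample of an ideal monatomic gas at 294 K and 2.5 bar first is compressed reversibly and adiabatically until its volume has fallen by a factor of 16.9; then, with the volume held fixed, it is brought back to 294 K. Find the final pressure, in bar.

P₃ ≈ 42.2 bar

For a monatomic ideal gas γ = 5/3.
Adiabatic step (PV^γ = const): P₂ = 2.5×16.9^(5/3) = 278.2 bar; T₂ = 294×16.9^(2/3) = 1936 K.
Isochoric: P₃ = P₂(T₃/T₂) = 278.2 × (294/1936) = 42.25 bar.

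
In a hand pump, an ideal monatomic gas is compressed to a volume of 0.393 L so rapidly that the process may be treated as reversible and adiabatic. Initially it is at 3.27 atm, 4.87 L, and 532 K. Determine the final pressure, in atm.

Adiabatic: P₁V₁^γ = P₂V₂^γ ⇒ P₂ = P₁ (V₁/V₂)^γ.
γ = 5/3 for a monatomic ideal gas.
P₂ = 3.27 × (4.87/0.393)^(5/3) = 217 atm.

P₂ ≈ 217 atm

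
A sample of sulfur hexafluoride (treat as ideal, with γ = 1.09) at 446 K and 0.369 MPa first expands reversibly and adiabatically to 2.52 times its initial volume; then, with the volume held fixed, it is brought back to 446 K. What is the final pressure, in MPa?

P₃ ≈ 0.146 MPa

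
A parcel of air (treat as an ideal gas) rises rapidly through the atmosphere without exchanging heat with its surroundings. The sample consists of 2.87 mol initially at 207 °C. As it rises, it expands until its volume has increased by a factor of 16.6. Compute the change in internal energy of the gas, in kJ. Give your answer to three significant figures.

ΔU ≈ -19.3 kJ

Adiabatic: T₁V₁^(γ−1) = T₂V₂^(γ−1) ⇒ T₂ = T₁ (V₁/V₂)^(γ−1).
γ = 7/5 for a diatomic ideal gas, so γ−1 = 2/5.
T₁ = 207 °C = 480.1 K.
T₂ = 480.1 × (1/16.6)^(2/5) = 156.1 K.
Q = 0, so ΔU = W_on_gas = nCᵥΔT with Cᵥ = R/(γ−1) = 20.79 J/(mol·K).
ΔU = 2.87 × 20.79 × (156.1 − 480.1) = -19330 J.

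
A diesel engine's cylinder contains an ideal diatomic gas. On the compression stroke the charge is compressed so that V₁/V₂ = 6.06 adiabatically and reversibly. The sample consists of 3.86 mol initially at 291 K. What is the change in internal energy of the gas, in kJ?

ΔU ≈ 24.7 kJ

Adiabatic: T₁V₁^(γ−1) = T₂V₂^(γ−1) ⇒ T₂ = T₁ (V₁/V₂)^(γ−1).
γ = 7/5 for a diatomic ideal gas, so γ−1 = 2/5.
T₂ = 291 × 6.06^(2/5) = 598.2 K.
Q = 0, so ΔU = W_on_gas = nCᵥΔT with Cᵥ = R/(γ−1) = 20.79 J/(mol·K).
ΔU = 3.86 × 20.79 × (598.2 − 291) = 24650 J.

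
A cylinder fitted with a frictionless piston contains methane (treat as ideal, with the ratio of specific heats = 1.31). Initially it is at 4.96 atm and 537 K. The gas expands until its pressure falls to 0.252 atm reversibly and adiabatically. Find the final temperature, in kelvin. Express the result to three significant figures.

Along an adiabat T P^((1−γ)/γ) is constant, so T₂ = T₁ (P₂/P₁)^((γ−1)/γ).
T₂ = 537 × (0.252/4.96)^(0.237) = 265.3 K.

T₂ ≈ 265 K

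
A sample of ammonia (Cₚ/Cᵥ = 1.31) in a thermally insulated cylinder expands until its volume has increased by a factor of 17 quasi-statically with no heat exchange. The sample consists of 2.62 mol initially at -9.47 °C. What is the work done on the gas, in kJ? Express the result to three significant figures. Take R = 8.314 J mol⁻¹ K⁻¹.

W ≈ -10.8 kJ

Adiabatic: T₁V₁^(γ−1) = T₂V₂^(γ−1) ⇒ T₂ = T₁ (V₁/V₂)^(γ−1).
T₁ = -9.47 °C = 263.7 K.
T₂ = 263.7 × (1/17)^(0.31) = 109.6 K.
Q = 0, so ΔU = W_on_gas = nCᵥΔT with Cᵥ = R/(γ−1) = 26.82 J/(mol·K).
ΔU = 2.62 × 26.82 × (109.6 − 263.7) = -10830 J.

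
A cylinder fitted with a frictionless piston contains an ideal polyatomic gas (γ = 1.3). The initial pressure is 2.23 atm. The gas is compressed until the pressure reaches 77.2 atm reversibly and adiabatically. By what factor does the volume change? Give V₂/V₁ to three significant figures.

V₂/V₁ ≈ 0.0655

From PV^γ = const, V₂/V₁ = (P₁/P₂)^(1/γ).
V₂/V₁ = (2.23/77.2)^(0.769) = 0.06545.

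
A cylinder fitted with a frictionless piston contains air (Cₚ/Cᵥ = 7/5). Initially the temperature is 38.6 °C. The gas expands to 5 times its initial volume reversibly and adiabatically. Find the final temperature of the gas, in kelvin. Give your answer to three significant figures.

Adiabatic: T₁V₁^(γ−1) = T₂V₂^(γ−1) ⇒ T₂ = T₁ (V₁/V₂)^(γ−1).
T₁ = 38.6 °C = 311.8 K.
T₂ = 311.8 × (1/5)^(2/5) = 163.8 K.

T₂ ≈ 164 K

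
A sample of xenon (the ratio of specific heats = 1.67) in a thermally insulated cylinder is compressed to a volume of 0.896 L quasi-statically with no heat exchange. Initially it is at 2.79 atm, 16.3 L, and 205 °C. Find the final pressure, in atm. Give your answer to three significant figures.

Adiabatic: P₁V₁^γ = P₂V₂^γ ⇒ P₂ = P₁ (V₁/V₂)^γ.
P₂ = 2.79 × (16.3/0.896)^(1.67) = 354.5 atm.

P₂ ≈ 354 atm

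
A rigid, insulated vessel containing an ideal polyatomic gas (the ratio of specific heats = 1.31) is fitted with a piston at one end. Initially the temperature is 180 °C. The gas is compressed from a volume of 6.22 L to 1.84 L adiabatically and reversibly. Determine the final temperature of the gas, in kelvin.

Adiabatic: T₁V₁^(γ−1) = T₂V₂^(γ−1) ⇒ T₂ = T₁ (V₁/V₂)^(γ−1).
T₁ = 180 °C = 453.1 K.
T₂ = 453.1 × (6.22/1.84)^(0.31) = 661 K.

T₂ ≈ 661 K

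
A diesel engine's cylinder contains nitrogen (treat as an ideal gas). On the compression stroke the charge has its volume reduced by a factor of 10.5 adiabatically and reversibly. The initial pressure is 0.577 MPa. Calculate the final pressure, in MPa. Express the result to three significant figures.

Adiabatic: P₁V₁^γ = P₂V₂^γ ⇒ P₂ = P₁ (V₁/V₂)^γ.
For a diatomic ideal gas γ = 7/5.
P₂ = 0.577 × 10.5^(7/5) = 15.52 MPa.

P₂ ≈ 15.5 MPa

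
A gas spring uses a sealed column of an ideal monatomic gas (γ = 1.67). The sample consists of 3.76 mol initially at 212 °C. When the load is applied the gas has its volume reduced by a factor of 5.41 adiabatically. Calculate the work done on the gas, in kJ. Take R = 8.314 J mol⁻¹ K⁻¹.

W ≈ 47.5 kJ

Adiabatic: T₁V₁^(γ−1) = T₂V₂^(γ−1) ⇒ T₂ = T₁ (V₁/V₂)^(γ−1).
T₁ = 212 °C = 485.1 K.
T₂ = 485.1 × 5.41^(0.67) = 1504 K.
Q = 0, so ΔU = W_on_gas = nCᵥΔT with Cᵥ = R/(γ−1) = 12.41 J/(mol·K).
ΔU = 3.76 × 12.41 × (1504 − 485.1) = 47520 J.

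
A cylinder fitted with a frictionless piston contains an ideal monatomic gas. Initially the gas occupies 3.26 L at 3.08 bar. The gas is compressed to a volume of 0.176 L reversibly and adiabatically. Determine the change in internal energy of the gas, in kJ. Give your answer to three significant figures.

γ = 5/3 for a monatomic ideal gas.
P₂ = P₁(V₁/V₂)^γ = 3.08×(3.26/0.176)^(5/3) = 399.4 bar.
For a reversible adiabat, W_by_gas = (P₁V₁ − P₂V₂)/(γ−1).
W_by = (308000×0.00326 − 3.994×10^7×0.000176) / (2/3) = -9038 J.
Q = 0 ⇒ ΔU = −W_by = 9038 J.

ΔU ≈ 9.04 kJ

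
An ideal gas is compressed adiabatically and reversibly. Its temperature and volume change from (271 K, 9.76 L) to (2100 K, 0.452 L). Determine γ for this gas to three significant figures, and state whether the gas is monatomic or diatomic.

TV^(γ−1) = const ⇒ γ − 1 = ln(T₂/T₁) / ln(V₁/V₂).
γ = 1 + ln(2100/271) / ln(9.76/0.452) = 1.666.
γ ≈ 1.67 is close to 5/3, so the gas is monatomic.

γ ≈ 1.67; monatomic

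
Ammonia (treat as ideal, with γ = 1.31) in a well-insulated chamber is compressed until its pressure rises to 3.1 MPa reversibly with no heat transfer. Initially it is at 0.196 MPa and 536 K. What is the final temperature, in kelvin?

Adiabatic: T₂/T₁ = (P₂/P₁)^((γ−1)/γ).
T₂ = 536 × (3.1/0.196)^(0.237) = 1030 K.

T₂ ≈ 1030 K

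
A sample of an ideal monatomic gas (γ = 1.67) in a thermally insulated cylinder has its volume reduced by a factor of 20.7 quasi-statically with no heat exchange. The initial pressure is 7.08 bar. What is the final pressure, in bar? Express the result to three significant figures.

Adiabatic: P₁V₁^γ = P₂V₂^γ ⇒ P₂ = P₁ (V₁/V₂)^γ.
P₂ = 7.08 × 20.7^(1.67) = 1116 bar.

P₂ ≈ 1120 bar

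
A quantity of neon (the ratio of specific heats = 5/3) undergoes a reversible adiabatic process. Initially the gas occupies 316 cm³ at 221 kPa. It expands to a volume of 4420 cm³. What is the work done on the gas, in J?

P₂ = P₁(V₁/V₂)^γ = 221×(316/4420)^(5/3) = 2.722 kPa.
For a reversible adiabat, W_by_gas = (P₁V₁ − P₂V₂)/(γ−1).
W_by = (221000×0.000316 − 2722×0.00442) / (2/3) = 86.71 J.
W_on_gas = −W_by = -86.71 J.

W ≈ -86.7 J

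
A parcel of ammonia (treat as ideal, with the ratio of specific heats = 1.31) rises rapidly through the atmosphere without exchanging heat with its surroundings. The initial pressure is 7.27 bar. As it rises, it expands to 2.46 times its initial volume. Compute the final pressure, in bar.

P₂ ≈ 2.24 bar

Adiabatic: P₁V₁^γ = P₂V₂^γ ⇒ P₂ = P₁ (V₁/V₂)^γ.
P₂ = 7.27 × (1/2.46)^(1.31) = 2.236 bar.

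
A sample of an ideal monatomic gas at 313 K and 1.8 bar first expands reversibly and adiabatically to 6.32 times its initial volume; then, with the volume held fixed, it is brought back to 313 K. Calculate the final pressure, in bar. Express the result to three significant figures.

For a monatomic ideal gas γ = 5/3.
Adiabatic step (PV^γ = const): P₂ = 1.8×(1/6.32)^(5/3) = 0.08332 bar; T₂ = 313×(1/6.32)^(2/3) = 91.57 K.
Isochoric: P₃ = P₂(T₃/T₂) = 0.08332 × (313/91.57) = 0.2848 bar.

P₃ ≈ 0.285 bar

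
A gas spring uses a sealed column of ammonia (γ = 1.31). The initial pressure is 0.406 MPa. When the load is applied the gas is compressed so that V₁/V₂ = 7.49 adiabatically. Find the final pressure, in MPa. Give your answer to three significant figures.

P₂ ≈ 5.68 MPa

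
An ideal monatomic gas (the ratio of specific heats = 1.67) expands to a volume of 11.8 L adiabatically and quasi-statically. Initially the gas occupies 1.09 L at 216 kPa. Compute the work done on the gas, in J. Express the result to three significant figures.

P₂ = P₁(V₁/V₂)^γ = 216×(1.09/11.8)^(1.67) = 4.045 kPa.
For a reversible adiabat, W_by_gas = (P₁V₁ − P₂V₂)/(γ−1).
W_by = (216000×0.00109 − 4045×0.0118) / (0.67) = 280.2 J.
W_on_gas = −W_by = -280.2 J.

W ≈ -280 J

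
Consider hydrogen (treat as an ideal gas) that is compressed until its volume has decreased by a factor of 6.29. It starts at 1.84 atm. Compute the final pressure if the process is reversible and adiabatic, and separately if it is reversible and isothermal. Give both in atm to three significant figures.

For a diatomic ideal gas γ = 7/5.
Isothermal: P₂ = P₁(V₁/V₂) = 1.84×6.29 = 11.57 atm.
Adiabatic: P₂ = P₁(V₁/V₂)^γ = 1.84×6.29^(7/5) = 24.15 atm.

adiabatic: 24.2 atm; isothermal: 11.6 atm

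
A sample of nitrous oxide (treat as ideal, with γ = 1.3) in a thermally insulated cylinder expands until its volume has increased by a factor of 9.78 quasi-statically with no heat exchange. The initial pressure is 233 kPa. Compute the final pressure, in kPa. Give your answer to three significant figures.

P₂ ≈ 12.0 kPa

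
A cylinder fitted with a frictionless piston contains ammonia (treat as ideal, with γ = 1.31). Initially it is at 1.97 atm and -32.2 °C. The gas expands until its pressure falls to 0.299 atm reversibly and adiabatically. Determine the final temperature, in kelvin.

T₂ ≈ 154 K

Adiabatic: T₂/T₁ = (P₂/P₁)^((γ−1)/γ).
T₁ = -32.2 °C = 240.9 K.
T₂ = 240.9 × (0.299/1.97)^(0.237) = 154.2 K.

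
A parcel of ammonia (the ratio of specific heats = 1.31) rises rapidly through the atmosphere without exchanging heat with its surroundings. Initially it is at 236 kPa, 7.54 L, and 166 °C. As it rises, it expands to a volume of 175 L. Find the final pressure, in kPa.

Adiabatic: P₁V₁^γ = P₂V₂^γ ⇒ P₂ = P₁ (V₁/V₂)^γ.
P₂ = 236 × (7.54/175)^(1.31) = 3.836 kPa.

P₂ ≈ 3.84 kPa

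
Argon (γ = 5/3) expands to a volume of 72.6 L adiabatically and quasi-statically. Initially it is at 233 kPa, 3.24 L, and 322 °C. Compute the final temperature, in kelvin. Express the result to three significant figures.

T₂ ≈ 74.9 K

Adiabatic: T₁V₁^(γ−1) = T₂V₂^(γ−1) ⇒ T₂ = T₁ (V₁/V₂)^(γ−1).
T₁ = 322 °C = 595.1 K.
T₂ = 595.1 × (3.24/72.6)^(2/3) = 74.88 K.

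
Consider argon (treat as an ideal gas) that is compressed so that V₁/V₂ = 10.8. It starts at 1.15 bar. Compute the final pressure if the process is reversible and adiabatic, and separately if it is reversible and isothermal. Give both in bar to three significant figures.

For a monatomic ideal gas γ = 5/3.
Isothermal: P₂ = P₁(V₁/V₂) = 1.15×10.8 = 12.42 bar.
Adiabatic: P₂ = P₁(V₁/V₂)^γ = 1.15×10.8^(5/3) = 60.68 bar.

adiabatic: 60.7 bar; isothermal: 12.4 bar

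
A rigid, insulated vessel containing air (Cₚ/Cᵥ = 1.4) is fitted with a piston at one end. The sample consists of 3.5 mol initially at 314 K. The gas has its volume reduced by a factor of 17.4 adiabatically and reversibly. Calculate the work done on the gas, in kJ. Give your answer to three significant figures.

For a reversible adiabat TV^(γ−1) is constant, so T₂ = T₁ (V₁/V₂)^(γ−1).
T₂ = 314 × 17.4^(0.4) = 984.3 K.
Q = 0, so ΔU = W_on_gas = nCᵥΔT with Cᵥ = R/(γ−1) = 20.79 J/(mol·K).
ΔU = 3.5 × 20.79 × (984.3 − 314) = 48770 J.

W ≈ 48.8 kJ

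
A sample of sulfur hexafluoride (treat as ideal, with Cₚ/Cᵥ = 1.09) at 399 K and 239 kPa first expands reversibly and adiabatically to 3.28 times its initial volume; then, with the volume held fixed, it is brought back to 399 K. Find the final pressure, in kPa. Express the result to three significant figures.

P₃ ≈ 72.9 kPa

Adiabatic step (PV^γ = const): P₂ = 239×(1/3.28)^(1.09) = 65.48 kPa; T₂ = 399×(1/3.28)^(0.09) = 358.5 K.
Isochoric: P₃ = P₂(T₃/T₂) = 65.48 × (399/358.5) = 72.87 kPa.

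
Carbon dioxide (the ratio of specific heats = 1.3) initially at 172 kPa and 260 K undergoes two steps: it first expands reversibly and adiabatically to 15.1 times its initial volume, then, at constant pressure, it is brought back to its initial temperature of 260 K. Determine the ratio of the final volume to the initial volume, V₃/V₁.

V₃/V₁ ≈ 34.1

Adiabatic step: V₂/V₁ = 15.1; T₂ = T₁·(1/15.1)^(0.3) = 115.2 K.
Isobaric step: V₃/V₂ = T₃/T₂ = 260/115.2.
V₃/V₁ = (V₂/V₁)(V₃/V₂) = 15.1 × (260/115.2) = 34.09.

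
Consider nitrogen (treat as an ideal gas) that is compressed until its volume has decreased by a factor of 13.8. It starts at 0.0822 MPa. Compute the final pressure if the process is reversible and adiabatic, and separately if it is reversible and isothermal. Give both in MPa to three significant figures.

adiabatic: 3.24 MPa; isothermal: 1.13 MPa

For a diatomic ideal gas γ = 7/5.
Isothermal: P₂ = P₁(V₁/V₂) = 0.0822×13.8 = 1.134 MPa.
Adiabatic: P₂ = P₁(V₁/V₂)^γ = 0.0822×13.8^(7/5) = 3.241 MPa.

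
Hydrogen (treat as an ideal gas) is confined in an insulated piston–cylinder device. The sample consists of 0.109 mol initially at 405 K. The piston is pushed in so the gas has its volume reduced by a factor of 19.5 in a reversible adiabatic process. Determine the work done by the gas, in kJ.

Adiabatic: T₁V₁^(γ−1) = T₂V₂^(γ−1) ⇒ T₂ = T₁ (V₁/V₂)^(γ−1).
γ = 7/5 for a diatomic ideal gas, so γ−1 = 2/5.
T₂ = 405 × 19.5^(2/5) = 1329 K.
Q = 0, so ΔU = W_on_gas = nCᵥΔT with Cᵥ = R/(γ−1) = 20.79 J/(mol·K).
ΔU = 0.109 × 20.79 × (1329 − 405) = 2093 J.
Work done by the gas = −ΔU = -2093 J.

W ≈ -2.09 kJ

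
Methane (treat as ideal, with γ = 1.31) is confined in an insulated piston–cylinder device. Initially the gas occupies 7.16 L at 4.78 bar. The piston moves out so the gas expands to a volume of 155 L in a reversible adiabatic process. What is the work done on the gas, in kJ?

P₂ = P₁(V₁/V₂)^γ = 4.78×(7.16/155)^(1.31) = 0.08512 bar.
For a reversible adiabat, W_by_gas = (P₁V₁ − P₂V₂)/(γ−1).
W_by = (478000×0.00716 − 8512×0.155) / (0.31) = 6784 J.
W_on_gas = −W_by = -6784 J.

W ≈ -6.78 kJ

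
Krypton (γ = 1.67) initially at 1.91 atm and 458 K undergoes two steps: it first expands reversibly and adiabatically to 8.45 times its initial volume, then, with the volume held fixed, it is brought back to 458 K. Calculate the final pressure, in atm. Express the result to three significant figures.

P₃ ≈ 0.226 atm

Adiabatic step (PV^γ = const): P₂ = 1.91×(1/8.45)^(1.67) = 0.0541 atm; T₂ = 458×(1/8.45)^(0.67) = 109.6 K.
Isochoric: P₃ = P₂(T₃/T₂) = 0.0541 × (458/109.6) = 0.226 atm.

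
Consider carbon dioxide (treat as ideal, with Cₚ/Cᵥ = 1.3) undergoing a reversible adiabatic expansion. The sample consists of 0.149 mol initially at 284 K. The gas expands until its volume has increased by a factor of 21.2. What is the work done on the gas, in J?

Adiabatic: T₁V₁^(γ−1) = T₂V₂^(γ−1) ⇒ T₂ = T₁ (V₁/V₂)^(γ−1).
T₂ = 284 × (1/21.2)^(0.3) = 113.6 K.
Q = 0, so ΔU = W_on_gas = nCᵥΔT with Cᵥ = R/(γ−1) = 27.71 J/(mol·K).
ΔU = 0.149 × 27.71 × (113.6 − 284) = -703.6 J.

W ≈ -704 J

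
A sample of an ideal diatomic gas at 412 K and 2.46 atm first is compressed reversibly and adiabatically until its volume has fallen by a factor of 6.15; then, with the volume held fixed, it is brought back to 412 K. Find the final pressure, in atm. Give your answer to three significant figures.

For a diatomic ideal gas γ = 7/5.
Adiabatic step (PV^γ = const): P₂ = 2.46×6.15^(7/5) = 31.29 atm; T₂ = 412×6.15^(2/5) = 852 K.
Isochoric: P₃ = P₂(T₃/T₂) = 31.29 × (412/852) = 15.13 atm.

P₃ ≈ 15.1 atm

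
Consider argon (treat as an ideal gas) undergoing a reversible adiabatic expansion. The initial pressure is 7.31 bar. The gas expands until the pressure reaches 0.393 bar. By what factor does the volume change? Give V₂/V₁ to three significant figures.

From PV^γ = const, V₂/V₁ = (P₁/P₂)^(1/γ).
For a monatomic ideal gas γ = 5/3.
V₂/V₁ = (7.31/0.393)^(3/5) = 5.777.

V₂/V₁ ≈ 5.78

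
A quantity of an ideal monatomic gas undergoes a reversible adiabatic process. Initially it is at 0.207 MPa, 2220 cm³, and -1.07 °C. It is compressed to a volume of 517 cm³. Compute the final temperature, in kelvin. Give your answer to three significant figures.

T₂ ≈ 719 K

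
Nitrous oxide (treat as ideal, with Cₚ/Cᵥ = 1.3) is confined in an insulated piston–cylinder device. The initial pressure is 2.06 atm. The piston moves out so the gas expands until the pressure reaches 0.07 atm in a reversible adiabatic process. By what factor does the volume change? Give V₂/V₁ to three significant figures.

From PV^γ = const, V₂/V₁ = (P₁/P₂)^(1/γ).
V₂/V₁ = (2.06/0.07)^(0.769) = 13.48.

V₂/V₁ ≈ 13.5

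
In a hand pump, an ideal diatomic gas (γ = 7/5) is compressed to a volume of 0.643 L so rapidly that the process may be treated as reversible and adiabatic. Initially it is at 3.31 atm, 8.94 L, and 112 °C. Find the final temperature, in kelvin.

Adiabatic: T₁V₁^(γ−1) = T₂V₂^(γ−1) ⇒ T₂ = T₁ (V₁/V₂)^(γ−1).
T₁ = 112 °C = 385.1 K.
T₂ = 385.1 × (8.94/0.643)^(2/5) = 1104 K.

T₂ ≈ 1100 K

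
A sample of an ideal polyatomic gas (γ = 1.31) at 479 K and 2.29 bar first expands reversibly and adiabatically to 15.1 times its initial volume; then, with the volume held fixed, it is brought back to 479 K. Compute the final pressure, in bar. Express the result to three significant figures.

P₃ ≈ 0.152 bar

Adiabatic step (PV^γ = const): P₂ = 2.29×(1/15.1)^(1.31) = 0.06537 bar; T₂ = 479×(1/15.1)^(0.31) = 206.5 K.
Isochoric: P₃ = P₂(T₃/T₂) = 0.06537 × (479/206.5) = 0.1517 bar.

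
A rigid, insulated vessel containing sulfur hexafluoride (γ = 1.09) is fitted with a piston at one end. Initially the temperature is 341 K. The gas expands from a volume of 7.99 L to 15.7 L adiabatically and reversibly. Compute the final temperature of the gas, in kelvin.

T₂ ≈ 321 K

Adiabatic: T₁V₁^(γ−1) = T₂V₂^(γ−1) ⇒ T₂ = T₁ (V₁/V₂)^(γ−1).
T₂ = 341 × (7.99/15.7)^(0.09) = 320.9 K.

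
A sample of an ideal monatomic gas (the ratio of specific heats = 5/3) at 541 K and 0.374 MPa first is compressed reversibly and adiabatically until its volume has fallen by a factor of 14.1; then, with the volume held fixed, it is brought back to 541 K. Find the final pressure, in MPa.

P₃ ≈ 5.27 MPa

Adiabatic step (PV^γ = const): P₂ = 0.374×14.1^(5/3) = 30.78 MPa; T₂ = 541×14.1^(2/3) = 3157 K.
Isochoric: P₃ = P₂(T₃/T₂) = 30.78 × (541/3157) = 5.273 MPa.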